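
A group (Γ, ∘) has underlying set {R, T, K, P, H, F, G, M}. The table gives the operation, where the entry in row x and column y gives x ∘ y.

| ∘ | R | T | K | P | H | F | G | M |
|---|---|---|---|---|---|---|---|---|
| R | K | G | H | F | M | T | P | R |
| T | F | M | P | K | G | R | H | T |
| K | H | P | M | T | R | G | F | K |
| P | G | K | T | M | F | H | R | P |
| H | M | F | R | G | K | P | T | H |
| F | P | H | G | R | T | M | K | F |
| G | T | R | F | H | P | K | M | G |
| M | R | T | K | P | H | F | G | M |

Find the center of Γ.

An element z is central iff its row equals its column in the table.
For G: G ∘ H = P ≠ T = H ∘ G, so G ∉ Z.
Checking each element this way leaves Z(Γ) = {K, M}.

{K, M}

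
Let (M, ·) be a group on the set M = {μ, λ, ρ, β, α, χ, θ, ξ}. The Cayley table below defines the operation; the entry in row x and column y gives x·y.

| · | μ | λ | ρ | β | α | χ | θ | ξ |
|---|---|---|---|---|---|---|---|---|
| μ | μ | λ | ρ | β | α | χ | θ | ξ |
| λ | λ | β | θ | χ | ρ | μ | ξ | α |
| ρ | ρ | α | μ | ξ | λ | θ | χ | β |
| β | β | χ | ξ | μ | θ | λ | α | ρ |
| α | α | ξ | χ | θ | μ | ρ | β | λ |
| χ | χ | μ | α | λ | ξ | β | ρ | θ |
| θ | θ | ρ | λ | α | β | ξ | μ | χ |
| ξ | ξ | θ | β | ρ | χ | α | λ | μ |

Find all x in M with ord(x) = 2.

Identity is μ. Compute the order of each non-identity element by repeated multiplication:
  λ: λ → β → χ → μ  (order 4)
  ρ: ρ → μ  (order 2)
  β: β → μ  (order 2)
  α: α → μ  (order 2)
  χ: χ → β → λ → μ  (order 4)
  θ: θ → μ  (order 2)
  ξ: ξ → μ  (order 2)
Elements of order 2: {α, β, θ, ξ, ρ}.

{α, β, θ, ξ, ρ}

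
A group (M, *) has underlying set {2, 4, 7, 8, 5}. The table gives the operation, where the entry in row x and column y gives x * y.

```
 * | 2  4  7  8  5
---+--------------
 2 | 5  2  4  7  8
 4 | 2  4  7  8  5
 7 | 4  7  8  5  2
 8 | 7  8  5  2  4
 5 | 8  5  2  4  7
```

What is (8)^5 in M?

4

8^1 = 8
8^2 = 8 * 8 = 2
8^3 = 2 * 8 = 7
8^4 = 7 * 8 = 5
8^5 = 5 * 8 = 4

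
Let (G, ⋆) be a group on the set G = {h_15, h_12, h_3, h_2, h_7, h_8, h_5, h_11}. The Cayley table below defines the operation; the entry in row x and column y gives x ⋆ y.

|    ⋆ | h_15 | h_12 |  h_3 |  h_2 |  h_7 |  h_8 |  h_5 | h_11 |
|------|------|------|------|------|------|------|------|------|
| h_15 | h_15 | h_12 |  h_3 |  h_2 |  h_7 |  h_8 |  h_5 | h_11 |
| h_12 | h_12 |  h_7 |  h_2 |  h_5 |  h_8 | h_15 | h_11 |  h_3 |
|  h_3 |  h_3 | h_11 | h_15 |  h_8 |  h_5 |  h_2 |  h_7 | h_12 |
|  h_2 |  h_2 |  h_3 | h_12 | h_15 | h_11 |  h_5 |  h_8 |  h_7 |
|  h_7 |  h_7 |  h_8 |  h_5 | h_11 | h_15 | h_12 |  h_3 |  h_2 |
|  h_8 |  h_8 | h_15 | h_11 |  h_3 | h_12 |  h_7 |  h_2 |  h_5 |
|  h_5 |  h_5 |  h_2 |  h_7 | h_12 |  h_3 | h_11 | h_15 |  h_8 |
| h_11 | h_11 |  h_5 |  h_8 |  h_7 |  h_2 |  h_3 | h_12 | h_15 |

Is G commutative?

h_8 ⋆ h_2 = h_3 but h_2 ⋆ h_8 = h_5.
Since h_8 and h_2 do not commute, G is not abelian.

No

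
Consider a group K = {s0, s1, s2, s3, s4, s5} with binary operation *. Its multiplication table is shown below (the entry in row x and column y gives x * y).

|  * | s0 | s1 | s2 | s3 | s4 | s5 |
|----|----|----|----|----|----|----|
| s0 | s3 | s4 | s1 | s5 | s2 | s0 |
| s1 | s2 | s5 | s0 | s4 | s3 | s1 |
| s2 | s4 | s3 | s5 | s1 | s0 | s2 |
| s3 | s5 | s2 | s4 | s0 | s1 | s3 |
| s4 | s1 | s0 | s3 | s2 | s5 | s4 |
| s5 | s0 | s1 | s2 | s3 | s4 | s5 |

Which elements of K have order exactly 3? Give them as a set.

{s0, s3}

Identity is s5. Compute the order of each non-identity element by repeated multiplication:
  s0: s0 → s3 → s5  (order 3)
  s1: s1 → s5  (order 2)
  s2: s2 → s5  (order 2)
  s3: s3 → s0 → s5  (order 3)
  s4: s4 → s5  (order 2)
Elements of order 3: {s0, s3}.
(Structurally, K here is isomorphic to the symmetric group S_3.)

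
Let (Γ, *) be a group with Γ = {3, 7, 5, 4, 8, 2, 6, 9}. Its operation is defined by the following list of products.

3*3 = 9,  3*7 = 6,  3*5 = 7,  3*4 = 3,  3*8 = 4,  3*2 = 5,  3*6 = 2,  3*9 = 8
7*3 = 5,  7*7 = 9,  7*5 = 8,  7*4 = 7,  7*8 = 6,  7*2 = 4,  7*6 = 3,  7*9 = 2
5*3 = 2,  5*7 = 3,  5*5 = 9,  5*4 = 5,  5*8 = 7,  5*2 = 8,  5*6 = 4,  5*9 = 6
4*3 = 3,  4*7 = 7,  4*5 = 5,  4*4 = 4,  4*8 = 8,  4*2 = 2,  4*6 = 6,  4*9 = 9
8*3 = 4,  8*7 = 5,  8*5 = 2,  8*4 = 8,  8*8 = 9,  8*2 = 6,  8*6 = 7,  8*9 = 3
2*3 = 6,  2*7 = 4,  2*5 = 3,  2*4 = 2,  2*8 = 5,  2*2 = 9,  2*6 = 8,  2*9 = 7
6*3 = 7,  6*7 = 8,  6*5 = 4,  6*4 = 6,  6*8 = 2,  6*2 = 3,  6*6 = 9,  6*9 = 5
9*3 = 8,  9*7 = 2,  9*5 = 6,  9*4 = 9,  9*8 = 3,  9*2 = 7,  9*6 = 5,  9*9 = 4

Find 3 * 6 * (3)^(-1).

5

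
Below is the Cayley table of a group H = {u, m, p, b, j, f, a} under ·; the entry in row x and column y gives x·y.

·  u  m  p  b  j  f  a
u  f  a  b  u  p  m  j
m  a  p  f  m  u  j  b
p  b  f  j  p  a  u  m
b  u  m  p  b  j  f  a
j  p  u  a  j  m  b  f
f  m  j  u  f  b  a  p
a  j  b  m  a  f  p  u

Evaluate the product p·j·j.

f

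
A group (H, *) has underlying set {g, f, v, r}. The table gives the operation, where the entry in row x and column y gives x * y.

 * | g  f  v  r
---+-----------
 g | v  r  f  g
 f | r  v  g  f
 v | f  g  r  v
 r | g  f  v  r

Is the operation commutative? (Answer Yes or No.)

Yes

Check whether the table is symmetric across its main diagonal.
Every entry (row x, col y) equals the entry (row y, col x), so H is abelian.
(In fact H ≅ the cyclic group Z_4.)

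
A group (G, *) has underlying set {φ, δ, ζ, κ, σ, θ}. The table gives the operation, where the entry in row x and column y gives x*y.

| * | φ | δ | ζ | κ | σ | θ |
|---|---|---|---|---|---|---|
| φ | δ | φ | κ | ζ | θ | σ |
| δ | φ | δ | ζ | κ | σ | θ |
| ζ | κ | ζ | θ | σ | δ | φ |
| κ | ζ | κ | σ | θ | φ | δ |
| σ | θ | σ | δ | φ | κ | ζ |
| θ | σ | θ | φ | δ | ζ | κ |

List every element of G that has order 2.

Identity is δ. Compute the order of each non-identity element by repeated multiplication:
  φ: φ → δ  (order 2)
  ζ: ζ → θ → φ → κ → σ → δ  (order 6)
  κ: κ → θ → δ  (order 3)
  σ: σ → κ → φ → θ → ζ → δ  (order 6)
  θ: θ → κ → δ  (order 3)
Elements of order 2: {φ}.

{φ}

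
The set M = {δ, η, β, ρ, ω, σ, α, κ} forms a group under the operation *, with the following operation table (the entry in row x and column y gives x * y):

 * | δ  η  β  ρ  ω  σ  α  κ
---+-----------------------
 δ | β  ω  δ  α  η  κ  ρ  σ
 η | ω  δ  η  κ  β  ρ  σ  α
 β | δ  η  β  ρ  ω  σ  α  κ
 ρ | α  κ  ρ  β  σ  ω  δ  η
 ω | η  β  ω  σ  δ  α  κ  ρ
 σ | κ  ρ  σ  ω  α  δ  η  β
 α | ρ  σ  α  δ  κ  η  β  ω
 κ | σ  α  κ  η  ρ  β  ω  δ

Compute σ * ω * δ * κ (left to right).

η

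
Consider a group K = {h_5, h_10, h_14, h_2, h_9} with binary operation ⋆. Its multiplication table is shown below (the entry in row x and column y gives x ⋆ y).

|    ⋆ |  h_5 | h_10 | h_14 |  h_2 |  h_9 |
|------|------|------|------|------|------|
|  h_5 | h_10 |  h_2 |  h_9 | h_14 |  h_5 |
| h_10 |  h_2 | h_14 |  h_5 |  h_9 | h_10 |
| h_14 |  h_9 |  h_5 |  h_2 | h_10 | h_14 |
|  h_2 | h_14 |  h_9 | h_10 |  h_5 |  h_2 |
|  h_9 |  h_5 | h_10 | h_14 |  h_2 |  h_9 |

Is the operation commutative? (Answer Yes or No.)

Yes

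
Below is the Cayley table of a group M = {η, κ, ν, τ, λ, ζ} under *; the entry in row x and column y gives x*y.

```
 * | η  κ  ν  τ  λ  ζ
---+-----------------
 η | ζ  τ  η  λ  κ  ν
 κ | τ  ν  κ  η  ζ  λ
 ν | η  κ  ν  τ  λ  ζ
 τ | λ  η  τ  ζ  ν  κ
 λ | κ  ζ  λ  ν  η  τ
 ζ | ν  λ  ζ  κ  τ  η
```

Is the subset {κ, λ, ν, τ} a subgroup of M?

λ*λ = η, which is not in {κ, λ, ν, τ}.
The subset is not closed under *, so it is not a subgroup.

No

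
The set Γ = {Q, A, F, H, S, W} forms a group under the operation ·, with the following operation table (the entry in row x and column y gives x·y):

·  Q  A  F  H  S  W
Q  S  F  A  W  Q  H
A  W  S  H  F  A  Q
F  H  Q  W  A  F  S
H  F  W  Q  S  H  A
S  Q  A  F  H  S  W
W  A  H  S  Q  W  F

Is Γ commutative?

W·H = Q but H·W = A.
Since W and H do not commute, Γ is not abelian.

No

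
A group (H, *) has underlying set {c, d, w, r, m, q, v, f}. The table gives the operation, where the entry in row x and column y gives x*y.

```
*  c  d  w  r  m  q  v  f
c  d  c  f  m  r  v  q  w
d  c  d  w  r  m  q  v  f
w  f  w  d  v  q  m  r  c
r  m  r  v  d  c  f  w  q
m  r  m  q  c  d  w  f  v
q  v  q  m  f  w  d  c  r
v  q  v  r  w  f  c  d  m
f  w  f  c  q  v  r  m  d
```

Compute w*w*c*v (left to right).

q

w*w = d
d*c = c
c*v = q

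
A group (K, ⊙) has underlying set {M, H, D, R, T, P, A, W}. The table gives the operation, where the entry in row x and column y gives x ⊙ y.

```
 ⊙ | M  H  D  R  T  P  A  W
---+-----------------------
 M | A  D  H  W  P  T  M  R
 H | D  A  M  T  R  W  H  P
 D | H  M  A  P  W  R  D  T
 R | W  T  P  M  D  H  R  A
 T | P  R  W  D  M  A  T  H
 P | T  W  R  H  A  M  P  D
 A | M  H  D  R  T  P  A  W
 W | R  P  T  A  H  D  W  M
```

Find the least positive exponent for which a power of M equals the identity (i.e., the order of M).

2

The identity element is A (its row matches the header).
M^1 = M
M^2 = M ⊙ M = A
The first power of M equal to the identity is M^2, so ord(M) = 2.
(Structurally, K here is isomorphic to Z_2 x Z_4.)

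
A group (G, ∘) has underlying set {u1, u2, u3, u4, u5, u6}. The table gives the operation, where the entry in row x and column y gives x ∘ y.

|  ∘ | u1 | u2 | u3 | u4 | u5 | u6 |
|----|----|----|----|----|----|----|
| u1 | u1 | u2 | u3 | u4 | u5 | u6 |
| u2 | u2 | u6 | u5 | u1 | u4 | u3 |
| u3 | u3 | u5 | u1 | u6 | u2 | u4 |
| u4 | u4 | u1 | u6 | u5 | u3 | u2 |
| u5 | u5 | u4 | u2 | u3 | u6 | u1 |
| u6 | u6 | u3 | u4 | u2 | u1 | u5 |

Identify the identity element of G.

u1

The identity e satisfies e ∘ x = x for all x, so its row in the table reproduces the column headers.
Row u1 reads: u1, u2, u3, u4, u5, u6 — exactly the header order. So u1 is the identity.
(Structurally, G here is isomorphic to the cyclic group Z_6.)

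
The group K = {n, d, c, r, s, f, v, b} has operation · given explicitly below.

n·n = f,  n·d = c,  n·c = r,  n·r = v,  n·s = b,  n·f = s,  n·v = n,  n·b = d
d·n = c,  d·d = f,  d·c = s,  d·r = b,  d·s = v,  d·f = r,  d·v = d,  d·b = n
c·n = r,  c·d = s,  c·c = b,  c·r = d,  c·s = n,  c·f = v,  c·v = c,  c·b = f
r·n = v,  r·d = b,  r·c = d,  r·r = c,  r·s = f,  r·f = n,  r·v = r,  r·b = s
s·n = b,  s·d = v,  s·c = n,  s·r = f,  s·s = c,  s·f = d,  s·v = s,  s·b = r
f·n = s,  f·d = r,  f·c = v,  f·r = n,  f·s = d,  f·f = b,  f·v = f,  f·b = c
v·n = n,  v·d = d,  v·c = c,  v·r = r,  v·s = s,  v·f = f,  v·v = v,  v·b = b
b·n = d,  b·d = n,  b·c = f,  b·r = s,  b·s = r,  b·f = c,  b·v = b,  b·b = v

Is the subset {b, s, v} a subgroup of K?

No

s·s = c, which is not in {b, s, v}.
The subset is not closed under ·, so it is not a subgroup.
(Structurally, K here is isomorphic to the cyclic group Z_8.)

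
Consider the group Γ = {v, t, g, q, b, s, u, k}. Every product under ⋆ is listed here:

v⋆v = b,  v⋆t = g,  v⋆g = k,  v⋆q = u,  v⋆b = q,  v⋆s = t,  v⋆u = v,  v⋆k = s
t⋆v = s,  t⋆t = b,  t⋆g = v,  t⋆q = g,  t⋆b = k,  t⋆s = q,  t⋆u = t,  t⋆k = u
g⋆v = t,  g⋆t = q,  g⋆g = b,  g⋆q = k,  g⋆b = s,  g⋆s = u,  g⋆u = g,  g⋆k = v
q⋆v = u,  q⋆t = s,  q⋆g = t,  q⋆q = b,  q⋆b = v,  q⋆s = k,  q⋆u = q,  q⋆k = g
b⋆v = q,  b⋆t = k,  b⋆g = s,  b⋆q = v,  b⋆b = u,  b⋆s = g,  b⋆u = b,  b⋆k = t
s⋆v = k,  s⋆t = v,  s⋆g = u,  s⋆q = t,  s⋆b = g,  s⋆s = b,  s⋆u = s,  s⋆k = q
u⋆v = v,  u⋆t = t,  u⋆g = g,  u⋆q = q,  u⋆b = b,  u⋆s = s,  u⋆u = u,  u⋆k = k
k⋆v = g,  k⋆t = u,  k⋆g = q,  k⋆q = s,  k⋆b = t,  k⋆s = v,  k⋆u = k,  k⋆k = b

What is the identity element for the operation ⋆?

The identity e satisfies e ⋆ x = x for all x, so its row in the table reproduces the column headers.
Row u reads: v, t, g, q, b, s, u, k — exactly the header order. So u is the identity.

u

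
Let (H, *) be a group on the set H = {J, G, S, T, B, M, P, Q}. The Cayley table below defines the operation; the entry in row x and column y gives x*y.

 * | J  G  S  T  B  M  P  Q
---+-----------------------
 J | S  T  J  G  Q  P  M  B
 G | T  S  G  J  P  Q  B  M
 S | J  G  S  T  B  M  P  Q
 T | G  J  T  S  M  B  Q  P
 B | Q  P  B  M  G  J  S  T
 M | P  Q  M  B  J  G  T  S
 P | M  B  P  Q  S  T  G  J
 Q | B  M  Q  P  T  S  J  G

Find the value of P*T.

Read row P, column T: P*T = Q.

Q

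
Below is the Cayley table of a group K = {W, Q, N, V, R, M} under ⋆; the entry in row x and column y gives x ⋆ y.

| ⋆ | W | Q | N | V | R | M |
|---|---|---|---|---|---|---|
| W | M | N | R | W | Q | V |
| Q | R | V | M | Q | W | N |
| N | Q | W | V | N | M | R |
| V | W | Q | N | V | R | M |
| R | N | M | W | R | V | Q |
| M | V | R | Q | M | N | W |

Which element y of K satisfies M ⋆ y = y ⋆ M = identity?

W

First locate the identity: row V matches the header, so V is the identity.
Scan row M for V: M ⋆ W = V. Hence M^(-1) = W.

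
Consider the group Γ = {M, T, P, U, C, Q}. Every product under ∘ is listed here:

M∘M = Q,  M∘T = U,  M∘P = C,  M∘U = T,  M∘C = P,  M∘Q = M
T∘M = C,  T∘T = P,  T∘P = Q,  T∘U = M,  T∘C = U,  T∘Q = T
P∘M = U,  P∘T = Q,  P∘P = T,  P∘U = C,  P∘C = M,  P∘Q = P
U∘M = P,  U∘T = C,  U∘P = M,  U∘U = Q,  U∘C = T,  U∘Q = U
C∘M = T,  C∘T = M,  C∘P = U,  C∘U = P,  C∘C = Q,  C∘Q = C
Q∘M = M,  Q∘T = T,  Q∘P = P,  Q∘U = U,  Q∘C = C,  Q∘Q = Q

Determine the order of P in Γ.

3

The identity element is Q (its row matches the header).
P^1 = P
P^2 = P ∘ P = T
P^3 = T ∘ P = Q
The first power of P equal to the identity is P^3, so ord(P) = 3.
(Structurally, Γ here is isomorphic to the symmetric group S_3.)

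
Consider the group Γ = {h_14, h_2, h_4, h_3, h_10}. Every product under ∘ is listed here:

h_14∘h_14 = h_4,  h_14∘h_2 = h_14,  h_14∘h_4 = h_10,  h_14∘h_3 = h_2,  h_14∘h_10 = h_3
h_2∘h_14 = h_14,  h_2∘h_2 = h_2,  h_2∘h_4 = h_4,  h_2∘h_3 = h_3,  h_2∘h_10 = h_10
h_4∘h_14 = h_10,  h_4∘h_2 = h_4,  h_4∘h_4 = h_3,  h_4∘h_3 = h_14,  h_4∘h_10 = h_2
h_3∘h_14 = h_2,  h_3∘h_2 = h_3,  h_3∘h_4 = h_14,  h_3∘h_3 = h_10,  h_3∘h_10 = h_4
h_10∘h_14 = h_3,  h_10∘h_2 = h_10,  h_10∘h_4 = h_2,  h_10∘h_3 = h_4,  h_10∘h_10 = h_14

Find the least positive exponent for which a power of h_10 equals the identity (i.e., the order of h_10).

The identity element is h_2 (its row matches the header).
h_10^1 = h_10
h_10^2 = h_10 ∘ h_10 = h_14
h_10^3 = h_14 ∘ h_10 = h_3
h_10^4 = h_3 ∘ h_10 = h_4
h_10^5 = h_4 ∘ h_10 = h_2
The first power of h_10 equal to the identity is h_10^5, so ord(h_10) = 5.

5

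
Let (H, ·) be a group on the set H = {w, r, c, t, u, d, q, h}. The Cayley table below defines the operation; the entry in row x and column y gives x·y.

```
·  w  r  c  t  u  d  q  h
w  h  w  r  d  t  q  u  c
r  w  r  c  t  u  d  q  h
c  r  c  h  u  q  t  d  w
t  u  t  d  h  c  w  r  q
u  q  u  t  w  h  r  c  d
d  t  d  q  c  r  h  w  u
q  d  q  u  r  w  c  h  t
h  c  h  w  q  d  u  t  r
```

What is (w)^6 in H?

h

w^1 = w
w^2 = w·w = h
w^3 = h·w = c
w^4 = c·w = r
w^5 = r·w = w
w^6 = w·w = h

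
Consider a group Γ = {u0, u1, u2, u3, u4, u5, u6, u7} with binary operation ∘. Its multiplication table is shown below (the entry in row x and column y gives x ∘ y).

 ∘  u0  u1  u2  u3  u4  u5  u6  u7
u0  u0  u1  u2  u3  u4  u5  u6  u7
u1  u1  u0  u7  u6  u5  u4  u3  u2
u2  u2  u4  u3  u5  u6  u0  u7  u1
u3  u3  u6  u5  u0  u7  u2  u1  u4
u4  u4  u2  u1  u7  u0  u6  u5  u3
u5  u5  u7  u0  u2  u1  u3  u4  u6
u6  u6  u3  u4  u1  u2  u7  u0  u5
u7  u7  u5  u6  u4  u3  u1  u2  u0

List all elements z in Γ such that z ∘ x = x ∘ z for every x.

An element z is central iff its row equals its column in the table.
For u6: u6 ∘ u5 = u7 ≠ u4 = u5 ∘ u6, so u6 ∉ Z.
Checking each element this way leaves Z(Γ) = {u0, u3}.

{u0, u3}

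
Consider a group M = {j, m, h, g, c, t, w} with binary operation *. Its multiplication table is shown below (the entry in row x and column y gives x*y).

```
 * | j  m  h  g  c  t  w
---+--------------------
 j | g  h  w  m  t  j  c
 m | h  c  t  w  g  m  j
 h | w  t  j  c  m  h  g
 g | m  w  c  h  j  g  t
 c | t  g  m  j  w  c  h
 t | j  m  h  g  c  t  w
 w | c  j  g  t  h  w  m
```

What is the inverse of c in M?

First locate the identity: row t matches the header, so t is the identity.
Scan row c for t: c*j = t. Hence c^(-1) = j.
(Structurally, M here is isomorphic to the cyclic group Z_7.)

j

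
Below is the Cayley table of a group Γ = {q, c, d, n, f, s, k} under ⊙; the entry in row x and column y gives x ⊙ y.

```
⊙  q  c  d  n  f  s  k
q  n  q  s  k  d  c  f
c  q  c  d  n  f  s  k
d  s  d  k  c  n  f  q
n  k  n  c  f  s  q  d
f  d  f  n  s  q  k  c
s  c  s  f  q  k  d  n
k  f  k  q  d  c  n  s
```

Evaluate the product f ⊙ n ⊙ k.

f ⊙ n = s
s ⊙ k = n
(Structurally, Γ here is isomorphic to the cyclic group Z_7.)

n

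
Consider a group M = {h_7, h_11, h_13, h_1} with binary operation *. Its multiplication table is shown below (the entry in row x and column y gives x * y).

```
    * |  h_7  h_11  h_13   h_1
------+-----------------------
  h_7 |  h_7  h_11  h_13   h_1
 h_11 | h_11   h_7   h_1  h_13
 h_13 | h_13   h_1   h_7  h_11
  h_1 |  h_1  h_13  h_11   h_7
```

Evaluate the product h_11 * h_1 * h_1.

h_11 * h_1 = h_13
h_13 * h_1 = h_11

h_11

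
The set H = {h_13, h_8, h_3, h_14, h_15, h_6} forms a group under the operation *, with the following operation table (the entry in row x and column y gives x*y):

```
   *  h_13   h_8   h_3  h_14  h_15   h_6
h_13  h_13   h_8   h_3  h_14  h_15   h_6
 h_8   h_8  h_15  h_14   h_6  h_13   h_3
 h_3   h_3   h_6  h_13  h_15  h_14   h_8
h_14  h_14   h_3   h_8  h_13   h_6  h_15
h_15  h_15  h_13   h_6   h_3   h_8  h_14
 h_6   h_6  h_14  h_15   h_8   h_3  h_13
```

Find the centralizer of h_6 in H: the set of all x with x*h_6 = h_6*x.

Compare row h_6 with column h_6 entry by entry.
h_14*h_6 = h_15 but h_6*h_14 = h_8, so h_14 does not.
Collecting the elements that commute with h_6: C(h_6) = {h_13, h_6}.
(Structurally, H here is isomorphic to the symmetric group S_3.)

{h_13, h_6}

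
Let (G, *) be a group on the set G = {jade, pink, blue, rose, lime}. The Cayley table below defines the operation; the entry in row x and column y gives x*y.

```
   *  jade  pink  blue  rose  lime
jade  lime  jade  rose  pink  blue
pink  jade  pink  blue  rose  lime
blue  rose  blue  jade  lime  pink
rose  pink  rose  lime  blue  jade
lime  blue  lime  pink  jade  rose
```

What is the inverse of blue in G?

First locate the identity: row pink matches the header, so pink is the identity.
Scan row blue for pink: blue*lime = pink. Hence blue^(-1) = lime.
(Structurally, G here is isomorphic to the cyclic group Z_5.)

lime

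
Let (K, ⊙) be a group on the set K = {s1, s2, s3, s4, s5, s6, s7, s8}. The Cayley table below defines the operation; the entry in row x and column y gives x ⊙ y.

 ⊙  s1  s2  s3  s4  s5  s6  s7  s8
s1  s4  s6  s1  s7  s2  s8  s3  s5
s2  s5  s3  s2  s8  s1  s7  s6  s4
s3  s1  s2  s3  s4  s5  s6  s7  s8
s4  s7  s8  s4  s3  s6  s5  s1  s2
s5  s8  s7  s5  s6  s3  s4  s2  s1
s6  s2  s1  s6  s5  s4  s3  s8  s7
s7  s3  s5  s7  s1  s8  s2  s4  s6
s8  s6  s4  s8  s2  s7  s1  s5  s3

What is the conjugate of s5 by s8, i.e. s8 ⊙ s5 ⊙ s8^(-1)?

s6

The identity is s3. In row s8, the entry s3 sits in column s8, so s8^(-1) = s8.
s8 ⊙ s5 = s7
s7 ⊙ s8 = s6
(Structurally, K here is isomorphic to the dihedral group D_4.)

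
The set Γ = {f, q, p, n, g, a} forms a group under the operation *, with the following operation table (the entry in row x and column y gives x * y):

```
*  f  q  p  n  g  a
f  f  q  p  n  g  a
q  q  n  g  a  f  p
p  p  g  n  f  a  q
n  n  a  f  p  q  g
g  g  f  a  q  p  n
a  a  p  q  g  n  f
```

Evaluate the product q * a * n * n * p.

f

q * a = p
p * n = f
f * n = n
n * p = f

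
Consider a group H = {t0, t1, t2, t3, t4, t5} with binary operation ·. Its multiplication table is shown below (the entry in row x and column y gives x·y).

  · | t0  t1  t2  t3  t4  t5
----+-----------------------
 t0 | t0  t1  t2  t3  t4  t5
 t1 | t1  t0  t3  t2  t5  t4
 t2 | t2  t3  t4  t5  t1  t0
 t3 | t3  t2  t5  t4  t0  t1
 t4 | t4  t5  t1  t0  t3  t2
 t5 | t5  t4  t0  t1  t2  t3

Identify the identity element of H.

t0

The identity e satisfies e·x = x for all x, so its row in the table reproduces the column headers.
Row t0 reads: t0, t1, t2, t3, t4, t5 — exactly the header order. So t0 is the identity.
(Structurally, H here is isomorphic to the cyclic group Z_6.)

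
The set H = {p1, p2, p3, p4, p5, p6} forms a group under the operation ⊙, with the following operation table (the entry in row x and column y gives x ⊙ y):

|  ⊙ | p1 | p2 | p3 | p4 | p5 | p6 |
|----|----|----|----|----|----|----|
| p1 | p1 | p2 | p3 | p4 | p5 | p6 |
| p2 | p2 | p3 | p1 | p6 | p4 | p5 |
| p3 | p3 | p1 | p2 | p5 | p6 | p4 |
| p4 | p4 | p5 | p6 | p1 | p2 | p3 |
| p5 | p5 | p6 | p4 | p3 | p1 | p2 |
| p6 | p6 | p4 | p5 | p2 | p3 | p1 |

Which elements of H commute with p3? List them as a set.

Compare row p3 with column p3 entry by entry.
p2 ⊙ p3 = p1 = p3 ⊙ p2, so p2 commutes with p3.
p4 ⊙ p3 = p6 but p3 ⊙ p4 = p5, so p4 does not.
Collecting the elements that commute with p3: C(p3) = {p1, p2, p3}.

{p1, p2, p3}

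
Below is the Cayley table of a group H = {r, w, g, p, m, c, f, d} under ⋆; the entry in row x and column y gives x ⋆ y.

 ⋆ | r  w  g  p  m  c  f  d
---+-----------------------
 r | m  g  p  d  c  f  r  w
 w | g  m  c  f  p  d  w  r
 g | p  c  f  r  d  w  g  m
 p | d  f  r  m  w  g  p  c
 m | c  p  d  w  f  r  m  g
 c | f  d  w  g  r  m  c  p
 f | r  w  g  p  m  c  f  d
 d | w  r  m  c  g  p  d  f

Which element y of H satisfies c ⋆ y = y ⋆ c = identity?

First locate the identity: row f matches the header, so f is the identity.
Scan row c for f: c ⋆ r = f. Hence c^(-1) = r.
(Structurally, H here is isomorphic to Z_2 x Z_4.)

r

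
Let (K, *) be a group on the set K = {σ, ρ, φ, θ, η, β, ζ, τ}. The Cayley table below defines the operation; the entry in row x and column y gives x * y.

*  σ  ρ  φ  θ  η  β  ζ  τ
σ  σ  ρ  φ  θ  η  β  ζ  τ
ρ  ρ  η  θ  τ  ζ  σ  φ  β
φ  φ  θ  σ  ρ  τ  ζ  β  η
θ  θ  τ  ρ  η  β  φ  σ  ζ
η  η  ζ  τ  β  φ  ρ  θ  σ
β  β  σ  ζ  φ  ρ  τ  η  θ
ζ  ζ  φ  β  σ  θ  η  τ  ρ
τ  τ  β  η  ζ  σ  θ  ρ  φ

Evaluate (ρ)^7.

β

ρ^1 = ρ
ρ^2 = ρ * ρ = η
ρ^3 = η * ρ = ζ
ρ^4 = ζ * ρ = φ
ρ^5 = φ * ρ = θ
ρ^6 = θ * ρ = τ
ρ^7 = τ * ρ = β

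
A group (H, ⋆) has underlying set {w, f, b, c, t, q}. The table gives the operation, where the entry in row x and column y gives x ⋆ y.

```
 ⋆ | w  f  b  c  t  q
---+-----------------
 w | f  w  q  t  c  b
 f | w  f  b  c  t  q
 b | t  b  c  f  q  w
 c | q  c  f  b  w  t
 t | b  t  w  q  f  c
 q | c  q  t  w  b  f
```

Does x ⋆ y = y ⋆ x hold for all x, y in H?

No

b ⋆ q = w but q ⋆ b = t.
Since b and q do not commute, H is not abelian.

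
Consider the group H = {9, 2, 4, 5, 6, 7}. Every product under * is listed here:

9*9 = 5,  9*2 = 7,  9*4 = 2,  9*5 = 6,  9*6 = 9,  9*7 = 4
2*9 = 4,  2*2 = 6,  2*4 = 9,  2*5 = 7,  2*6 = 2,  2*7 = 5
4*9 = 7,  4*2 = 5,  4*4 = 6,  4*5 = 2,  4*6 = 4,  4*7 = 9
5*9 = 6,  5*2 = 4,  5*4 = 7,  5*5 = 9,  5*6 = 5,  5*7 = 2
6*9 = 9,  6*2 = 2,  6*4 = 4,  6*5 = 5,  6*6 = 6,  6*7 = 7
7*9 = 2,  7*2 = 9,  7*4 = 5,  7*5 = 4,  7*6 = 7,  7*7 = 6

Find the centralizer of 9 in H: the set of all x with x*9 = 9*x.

Compare row 9 with column 9 entry by entry.
5*9 = 6 = 9*5, so 5 commutes with 9.
7*9 = 2 but 9*7 = 4, so 7 does not.
Collecting the elements that commute with 9: C(9) = {5, 6, 9}.

{5, 6, 9}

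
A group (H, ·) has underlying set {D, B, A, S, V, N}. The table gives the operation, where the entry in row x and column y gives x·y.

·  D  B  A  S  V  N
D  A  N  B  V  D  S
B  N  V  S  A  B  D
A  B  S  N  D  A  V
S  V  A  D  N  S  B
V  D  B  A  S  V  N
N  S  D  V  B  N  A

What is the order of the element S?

The identity element is V (its row matches the header).
S^1 = S
S^2 = S·S = N
S^3 = N·S = B
S^4 = B·S = A
S^5 = A·S = D
S^6 = D·S = V
The first power of S equal to the identity is S^6, so ord(S) = 6.

6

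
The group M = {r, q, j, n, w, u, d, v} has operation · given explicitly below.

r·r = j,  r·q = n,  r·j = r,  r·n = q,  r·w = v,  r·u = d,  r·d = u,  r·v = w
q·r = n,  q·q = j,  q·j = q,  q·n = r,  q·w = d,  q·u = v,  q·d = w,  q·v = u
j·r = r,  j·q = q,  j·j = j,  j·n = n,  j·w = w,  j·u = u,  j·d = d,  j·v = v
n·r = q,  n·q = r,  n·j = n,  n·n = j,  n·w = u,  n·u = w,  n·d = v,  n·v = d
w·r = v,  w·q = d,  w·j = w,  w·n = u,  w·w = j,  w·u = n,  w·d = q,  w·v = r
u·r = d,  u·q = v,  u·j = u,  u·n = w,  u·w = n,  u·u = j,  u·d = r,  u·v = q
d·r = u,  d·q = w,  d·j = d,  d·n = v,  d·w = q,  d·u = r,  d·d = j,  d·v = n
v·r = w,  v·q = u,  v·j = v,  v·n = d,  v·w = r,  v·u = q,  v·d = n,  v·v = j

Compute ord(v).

The identity element is j (its row matches the header).
v^1 = v
v^2 = v·v = j
The first power of v equal to the identity is v^2, so ord(v) = 2.
(Structurally, M here is isomorphic to the elementary abelian group (Z_2)^3.)

2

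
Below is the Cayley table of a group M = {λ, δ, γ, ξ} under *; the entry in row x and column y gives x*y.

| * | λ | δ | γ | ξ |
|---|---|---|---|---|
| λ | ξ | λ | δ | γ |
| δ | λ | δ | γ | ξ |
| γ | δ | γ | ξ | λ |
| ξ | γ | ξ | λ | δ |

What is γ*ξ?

Read row γ, column ξ: γ*ξ = λ.

λ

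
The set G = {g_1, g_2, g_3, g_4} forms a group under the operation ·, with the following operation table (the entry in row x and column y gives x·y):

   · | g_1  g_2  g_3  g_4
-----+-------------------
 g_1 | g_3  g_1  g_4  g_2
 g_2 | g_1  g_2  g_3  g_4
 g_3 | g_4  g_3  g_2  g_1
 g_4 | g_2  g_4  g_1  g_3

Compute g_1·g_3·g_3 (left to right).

g_1·g_3 = g_4
g_4·g_3 = g_1

g_1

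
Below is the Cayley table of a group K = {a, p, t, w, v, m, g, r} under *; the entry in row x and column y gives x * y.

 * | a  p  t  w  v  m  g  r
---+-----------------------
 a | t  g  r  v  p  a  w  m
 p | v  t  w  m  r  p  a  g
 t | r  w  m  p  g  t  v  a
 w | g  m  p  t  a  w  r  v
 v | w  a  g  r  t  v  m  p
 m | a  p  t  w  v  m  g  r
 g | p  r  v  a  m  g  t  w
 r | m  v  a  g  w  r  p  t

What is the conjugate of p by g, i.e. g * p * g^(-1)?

The identity is m. In row g, the entry m sits in column v, so g^(-1) = v.
g * p = r
r * v = w

w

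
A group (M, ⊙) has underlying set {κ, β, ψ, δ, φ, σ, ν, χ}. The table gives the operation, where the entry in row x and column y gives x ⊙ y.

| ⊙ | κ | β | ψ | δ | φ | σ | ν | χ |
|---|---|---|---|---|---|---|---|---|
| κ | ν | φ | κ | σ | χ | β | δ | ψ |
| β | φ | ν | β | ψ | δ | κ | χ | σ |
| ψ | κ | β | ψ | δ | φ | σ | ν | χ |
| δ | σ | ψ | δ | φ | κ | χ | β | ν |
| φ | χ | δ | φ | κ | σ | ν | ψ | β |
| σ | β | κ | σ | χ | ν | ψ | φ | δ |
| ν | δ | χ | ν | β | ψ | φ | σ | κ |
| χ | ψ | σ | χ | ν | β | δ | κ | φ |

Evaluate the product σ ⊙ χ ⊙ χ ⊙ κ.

δ

σ ⊙ χ = δ
δ ⊙ χ = ν
ν ⊙ κ = δ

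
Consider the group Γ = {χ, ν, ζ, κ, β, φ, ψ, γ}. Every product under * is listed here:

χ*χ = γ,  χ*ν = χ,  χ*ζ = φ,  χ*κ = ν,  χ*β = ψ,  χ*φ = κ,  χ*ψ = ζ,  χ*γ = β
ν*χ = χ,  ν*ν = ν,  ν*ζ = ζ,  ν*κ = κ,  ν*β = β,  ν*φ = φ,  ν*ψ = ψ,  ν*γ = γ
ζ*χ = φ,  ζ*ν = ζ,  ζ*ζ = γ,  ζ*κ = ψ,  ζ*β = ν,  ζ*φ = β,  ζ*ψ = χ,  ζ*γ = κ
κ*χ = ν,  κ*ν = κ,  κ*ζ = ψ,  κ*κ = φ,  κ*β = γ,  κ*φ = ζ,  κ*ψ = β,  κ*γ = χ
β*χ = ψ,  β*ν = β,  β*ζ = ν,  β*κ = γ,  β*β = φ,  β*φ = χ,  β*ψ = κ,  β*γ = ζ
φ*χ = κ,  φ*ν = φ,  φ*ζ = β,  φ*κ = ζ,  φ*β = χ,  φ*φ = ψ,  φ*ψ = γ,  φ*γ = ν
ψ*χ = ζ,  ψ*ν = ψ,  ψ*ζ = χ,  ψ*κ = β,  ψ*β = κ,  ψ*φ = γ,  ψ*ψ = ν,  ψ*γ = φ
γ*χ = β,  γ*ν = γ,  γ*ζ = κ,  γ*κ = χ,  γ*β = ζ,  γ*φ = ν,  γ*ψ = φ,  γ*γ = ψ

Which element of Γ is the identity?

ν

The identity e satisfies e * x = x for all x, so its row in the table reproduces the column headers.
Row ν reads: χ, ν, ζ, κ, β, φ, ψ, γ — exactly the header order. So ν is the identity.
(Structurally, Γ here is isomorphic to the cyclic group Z_8.)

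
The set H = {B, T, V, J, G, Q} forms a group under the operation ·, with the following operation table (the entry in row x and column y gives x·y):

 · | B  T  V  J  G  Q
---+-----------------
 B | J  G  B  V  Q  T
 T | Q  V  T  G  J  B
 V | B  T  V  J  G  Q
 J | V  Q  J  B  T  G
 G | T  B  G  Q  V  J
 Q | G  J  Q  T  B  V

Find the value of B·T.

Read row B, column T: B·T = G.
(Structurally, H here is isomorphic to the symmetric group S_3.)

G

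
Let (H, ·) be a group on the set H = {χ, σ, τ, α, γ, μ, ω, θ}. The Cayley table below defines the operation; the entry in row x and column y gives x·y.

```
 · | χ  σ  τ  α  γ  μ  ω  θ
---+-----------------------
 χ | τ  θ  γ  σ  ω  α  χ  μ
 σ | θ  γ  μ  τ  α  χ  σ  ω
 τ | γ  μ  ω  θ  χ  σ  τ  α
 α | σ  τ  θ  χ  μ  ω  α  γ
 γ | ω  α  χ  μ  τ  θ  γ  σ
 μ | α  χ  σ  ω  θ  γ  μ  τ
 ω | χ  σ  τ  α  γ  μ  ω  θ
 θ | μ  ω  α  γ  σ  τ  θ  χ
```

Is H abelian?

Check whether the table is symmetric across its main diagonal.
Every entry (row x, col y) equals the entry (row y, col x), so H is abelian.

Yes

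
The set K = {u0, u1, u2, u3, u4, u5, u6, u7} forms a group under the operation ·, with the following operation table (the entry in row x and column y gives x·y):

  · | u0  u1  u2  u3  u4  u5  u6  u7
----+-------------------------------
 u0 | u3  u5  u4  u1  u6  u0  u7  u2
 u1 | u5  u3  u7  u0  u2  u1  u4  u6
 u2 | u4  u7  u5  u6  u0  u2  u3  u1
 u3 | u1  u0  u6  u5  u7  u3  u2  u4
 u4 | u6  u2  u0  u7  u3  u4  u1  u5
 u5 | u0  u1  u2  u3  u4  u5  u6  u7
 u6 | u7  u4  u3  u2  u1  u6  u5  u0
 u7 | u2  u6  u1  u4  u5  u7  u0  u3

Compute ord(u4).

The identity element is u5 (its row matches the header).
u4^1 = u4
u4^2 = u4·u4 = u3
u4^3 = u3·u4 = u7
u4^4 = u7·u4 = u5
The first power of u4 equal to the identity is u4^4, so ord(u4) = 4.

4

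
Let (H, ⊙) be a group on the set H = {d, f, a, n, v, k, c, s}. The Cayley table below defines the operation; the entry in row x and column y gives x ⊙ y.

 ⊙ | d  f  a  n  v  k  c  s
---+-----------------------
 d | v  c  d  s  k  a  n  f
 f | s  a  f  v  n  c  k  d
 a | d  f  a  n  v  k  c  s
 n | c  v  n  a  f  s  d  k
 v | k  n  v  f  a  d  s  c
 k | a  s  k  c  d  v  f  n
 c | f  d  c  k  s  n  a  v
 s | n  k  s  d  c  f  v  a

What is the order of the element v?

2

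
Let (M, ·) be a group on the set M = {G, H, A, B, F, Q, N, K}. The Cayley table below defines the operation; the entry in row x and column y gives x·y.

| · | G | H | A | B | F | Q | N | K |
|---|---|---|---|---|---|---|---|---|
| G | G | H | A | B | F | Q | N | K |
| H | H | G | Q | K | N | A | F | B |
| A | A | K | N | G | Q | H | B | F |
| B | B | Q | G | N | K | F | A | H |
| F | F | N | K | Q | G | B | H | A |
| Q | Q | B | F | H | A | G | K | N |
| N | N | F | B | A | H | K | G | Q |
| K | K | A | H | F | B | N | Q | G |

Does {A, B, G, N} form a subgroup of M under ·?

Yes

{A, B, G, N} contains the identity G.
Checking products: every product of two elements of {A, B, G, N} (read from the table) lies in {A, B, G, N}, so the set is closed.
In a finite group, a nonempty closed subset is a subgroup. So {A, B, G, N} ≤ M.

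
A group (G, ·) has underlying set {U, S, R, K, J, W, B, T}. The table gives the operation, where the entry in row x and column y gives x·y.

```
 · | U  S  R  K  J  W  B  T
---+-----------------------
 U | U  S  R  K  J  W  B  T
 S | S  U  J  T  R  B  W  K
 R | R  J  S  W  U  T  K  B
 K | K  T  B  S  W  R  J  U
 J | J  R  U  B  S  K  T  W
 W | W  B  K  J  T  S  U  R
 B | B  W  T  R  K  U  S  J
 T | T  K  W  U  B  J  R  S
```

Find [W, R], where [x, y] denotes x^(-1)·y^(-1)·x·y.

Identity is U; from the table W^(-1) = B and R^(-1) = J.
B·J = K
K·W = R
R·R = S

S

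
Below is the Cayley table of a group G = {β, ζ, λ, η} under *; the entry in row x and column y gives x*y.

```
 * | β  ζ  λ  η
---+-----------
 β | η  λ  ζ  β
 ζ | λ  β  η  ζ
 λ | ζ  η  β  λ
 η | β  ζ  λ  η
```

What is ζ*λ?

η

Read row ζ, column λ: ζ*λ = η.
(Structurally, G here is isomorphic to the cyclic group Z_4.)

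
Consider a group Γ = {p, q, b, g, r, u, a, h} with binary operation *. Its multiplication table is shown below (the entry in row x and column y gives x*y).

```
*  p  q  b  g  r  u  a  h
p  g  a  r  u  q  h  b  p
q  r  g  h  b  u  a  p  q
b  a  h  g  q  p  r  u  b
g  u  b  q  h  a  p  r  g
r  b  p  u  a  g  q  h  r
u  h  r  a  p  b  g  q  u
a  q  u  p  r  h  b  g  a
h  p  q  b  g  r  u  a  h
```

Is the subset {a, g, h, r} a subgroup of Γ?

Yes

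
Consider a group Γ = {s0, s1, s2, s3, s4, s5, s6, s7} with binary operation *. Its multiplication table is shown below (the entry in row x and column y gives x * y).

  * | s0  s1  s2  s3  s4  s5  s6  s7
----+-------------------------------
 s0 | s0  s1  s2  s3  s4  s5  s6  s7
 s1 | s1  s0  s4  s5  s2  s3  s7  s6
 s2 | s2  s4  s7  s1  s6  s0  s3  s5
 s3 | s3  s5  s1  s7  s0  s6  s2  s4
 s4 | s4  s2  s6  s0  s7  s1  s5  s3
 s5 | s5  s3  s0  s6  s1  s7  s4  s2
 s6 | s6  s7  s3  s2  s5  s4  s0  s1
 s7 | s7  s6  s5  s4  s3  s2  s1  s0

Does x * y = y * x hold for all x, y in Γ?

Check whether the table is symmetric across its main diagonal.
Every entry (row x, col y) equals the entry (row y, col x), so Γ is abelian.

Yes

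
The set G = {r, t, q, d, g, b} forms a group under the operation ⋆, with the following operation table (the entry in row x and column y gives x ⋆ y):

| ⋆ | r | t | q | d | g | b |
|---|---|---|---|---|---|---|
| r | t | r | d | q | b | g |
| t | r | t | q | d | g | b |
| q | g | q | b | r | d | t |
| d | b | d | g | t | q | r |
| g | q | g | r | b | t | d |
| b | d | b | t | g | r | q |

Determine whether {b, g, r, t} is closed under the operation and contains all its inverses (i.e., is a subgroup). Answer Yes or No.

b ⋆ b = q, which is not in {b, g, r, t}.
The subset is not closed under ⋆, so it is not a subgroup.

No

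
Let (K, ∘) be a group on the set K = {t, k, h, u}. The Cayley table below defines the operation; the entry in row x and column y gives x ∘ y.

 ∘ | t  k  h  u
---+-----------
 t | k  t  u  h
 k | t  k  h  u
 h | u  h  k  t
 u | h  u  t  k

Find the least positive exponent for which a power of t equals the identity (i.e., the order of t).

2

The identity element is k (its row matches the header).
t^1 = t
t^2 = t ∘ t = k
The first power of t equal to the identity is t^2, so ord(t) = 2.
(Structurally, K here is isomorphic to the Klein four-group V_4.)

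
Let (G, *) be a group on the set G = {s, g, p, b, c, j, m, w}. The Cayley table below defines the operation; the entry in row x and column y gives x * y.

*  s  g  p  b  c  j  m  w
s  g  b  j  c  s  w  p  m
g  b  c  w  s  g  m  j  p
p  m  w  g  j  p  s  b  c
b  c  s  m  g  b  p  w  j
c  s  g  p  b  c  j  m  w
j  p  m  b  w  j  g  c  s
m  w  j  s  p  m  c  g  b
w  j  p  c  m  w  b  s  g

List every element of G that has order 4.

Identity is c. Compute the order of each non-identity element by repeated multiplication:
  s: s → g → b → c  (order 4)
  g: g → c  (order 2)
  p: p → g → w → c  (order 4)
  b: b → g → s → c  (order 4)
  j: j → g → m → c  (order 4)
  m: m → g → j → c  (order 4)
  w: w → g → p → c  (order 4)
Elements of order 4: {b, j, m, p, s, w}.
(Structurally, G here is isomorphic to the quaternion group Q_8.)

{b, j, m, p, s, w}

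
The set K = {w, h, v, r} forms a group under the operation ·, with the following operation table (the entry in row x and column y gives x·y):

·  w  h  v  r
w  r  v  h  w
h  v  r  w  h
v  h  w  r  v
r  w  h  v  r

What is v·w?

Read row v, column w: v·w = h.

h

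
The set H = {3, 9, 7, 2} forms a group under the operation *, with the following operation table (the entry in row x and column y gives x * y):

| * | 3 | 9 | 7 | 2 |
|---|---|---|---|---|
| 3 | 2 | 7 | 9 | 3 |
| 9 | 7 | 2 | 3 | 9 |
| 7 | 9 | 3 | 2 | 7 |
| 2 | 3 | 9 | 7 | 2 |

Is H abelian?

Yes

Check whether the table is symmetric across its main diagonal.
Every entry (row x, col y) equals the entry (row y, col x), so H is abelian.
(In fact H ≅ the Klein four-group V_4.)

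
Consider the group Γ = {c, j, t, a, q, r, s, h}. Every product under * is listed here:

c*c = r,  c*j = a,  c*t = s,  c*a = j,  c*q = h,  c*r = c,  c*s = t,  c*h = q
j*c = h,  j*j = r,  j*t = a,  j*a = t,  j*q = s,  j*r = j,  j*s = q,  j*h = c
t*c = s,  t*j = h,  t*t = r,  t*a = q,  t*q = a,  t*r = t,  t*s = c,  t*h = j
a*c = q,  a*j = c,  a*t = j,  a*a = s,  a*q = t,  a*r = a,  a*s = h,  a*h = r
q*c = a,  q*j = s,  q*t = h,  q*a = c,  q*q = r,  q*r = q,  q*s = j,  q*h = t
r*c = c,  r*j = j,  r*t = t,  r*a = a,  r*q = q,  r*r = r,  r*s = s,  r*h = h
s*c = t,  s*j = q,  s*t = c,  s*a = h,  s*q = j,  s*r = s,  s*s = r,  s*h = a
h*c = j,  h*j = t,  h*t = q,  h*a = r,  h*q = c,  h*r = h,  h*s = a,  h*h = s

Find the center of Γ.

An element z is central iff its row equals its column in the table.
For t: t*h = j ≠ q = h*t, so t ∉ Z.
Checking each element this way leaves Z(Γ) = {r, s}.
(Structurally, Γ here is isomorphic to the dihedral group D_4.)

{r, s}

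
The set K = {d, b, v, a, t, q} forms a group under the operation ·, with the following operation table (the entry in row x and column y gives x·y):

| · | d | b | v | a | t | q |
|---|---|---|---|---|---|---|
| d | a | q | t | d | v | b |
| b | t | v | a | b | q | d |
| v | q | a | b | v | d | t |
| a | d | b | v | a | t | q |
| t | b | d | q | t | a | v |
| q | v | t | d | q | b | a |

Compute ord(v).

The identity element is a (its row matches the header).
v^1 = v
v^2 = v·v = b
v^3 = b·v = a
The first power of v equal to the identity is v^3, so ord(v) = 3.

3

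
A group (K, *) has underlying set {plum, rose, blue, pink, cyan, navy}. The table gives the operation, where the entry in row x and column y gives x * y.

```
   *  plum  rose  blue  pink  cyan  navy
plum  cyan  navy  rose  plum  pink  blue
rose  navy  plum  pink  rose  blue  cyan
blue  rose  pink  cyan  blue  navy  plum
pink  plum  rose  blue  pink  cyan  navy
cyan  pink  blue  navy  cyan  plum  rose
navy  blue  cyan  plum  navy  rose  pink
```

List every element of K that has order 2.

{navy}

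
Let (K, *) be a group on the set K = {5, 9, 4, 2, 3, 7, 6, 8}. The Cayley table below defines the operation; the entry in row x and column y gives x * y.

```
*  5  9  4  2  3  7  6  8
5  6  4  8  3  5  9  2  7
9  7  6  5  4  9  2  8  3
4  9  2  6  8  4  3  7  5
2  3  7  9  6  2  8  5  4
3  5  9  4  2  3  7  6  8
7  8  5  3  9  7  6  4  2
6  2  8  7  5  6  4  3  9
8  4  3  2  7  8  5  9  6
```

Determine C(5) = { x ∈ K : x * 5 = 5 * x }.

Compare row 5 with column 5 entry by entry.
2 * 5 = 3 = 5 * 2, so 2 commutes with 5.
8 * 5 = 4 but 5 * 8 = 7, so 8 does not.
Collecting the elements that commute with 5: C(5) = {2, 3, 5, 6}.

{2, 3, 5, 6}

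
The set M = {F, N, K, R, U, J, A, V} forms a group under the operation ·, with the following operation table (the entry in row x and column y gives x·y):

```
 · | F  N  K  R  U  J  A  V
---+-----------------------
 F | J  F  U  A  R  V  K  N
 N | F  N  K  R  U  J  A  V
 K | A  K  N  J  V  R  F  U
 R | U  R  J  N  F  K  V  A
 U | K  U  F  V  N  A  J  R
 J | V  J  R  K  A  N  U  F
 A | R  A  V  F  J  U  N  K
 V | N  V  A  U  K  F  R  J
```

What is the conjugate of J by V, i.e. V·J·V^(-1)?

J

The identity is N. In row V, the entry N sits in column F, so V^(-1) = F.
V·J = F
F·F = J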